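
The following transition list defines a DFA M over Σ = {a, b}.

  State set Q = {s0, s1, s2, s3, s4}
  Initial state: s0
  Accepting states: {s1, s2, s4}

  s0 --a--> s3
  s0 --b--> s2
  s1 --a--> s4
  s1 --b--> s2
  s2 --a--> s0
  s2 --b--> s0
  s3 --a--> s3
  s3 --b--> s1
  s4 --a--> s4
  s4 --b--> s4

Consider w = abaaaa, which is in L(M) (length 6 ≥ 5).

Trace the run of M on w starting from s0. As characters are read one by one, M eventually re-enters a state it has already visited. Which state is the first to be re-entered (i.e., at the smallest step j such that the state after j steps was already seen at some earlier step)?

s4

State sequence: s0 -a-> s3 -b-> s1 -a-> s4 -a-> s4 -a-> s4 -a-> s4
First repeat at step 4: s4 was already visited.

The earliest repeat is at step j = 4: M is in s4, which it already visited at step i = 3.
With |Q| = 5, pigeonhole forces a state repeat no later than step 5; the substring read between the first and second visits to that state can be pumped.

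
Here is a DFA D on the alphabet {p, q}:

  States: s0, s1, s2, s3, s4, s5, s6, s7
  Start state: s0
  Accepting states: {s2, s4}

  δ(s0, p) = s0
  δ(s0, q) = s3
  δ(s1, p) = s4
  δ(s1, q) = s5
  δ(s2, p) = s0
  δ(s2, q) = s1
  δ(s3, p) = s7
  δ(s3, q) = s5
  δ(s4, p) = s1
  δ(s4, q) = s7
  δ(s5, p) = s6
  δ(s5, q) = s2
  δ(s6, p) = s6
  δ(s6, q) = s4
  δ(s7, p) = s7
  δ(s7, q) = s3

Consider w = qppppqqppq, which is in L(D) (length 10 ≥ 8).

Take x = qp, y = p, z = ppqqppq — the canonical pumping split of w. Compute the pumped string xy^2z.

xy^2z = qp·p·p·ppqqppq = qpppppqqppq.
Reading y = p takes D from s7 back to s7, so after x·y·y the machine is still in s7, and z then leads to the accepting state s4. Hence qpppppqqppq ∈ L(D).

qpppppqqppq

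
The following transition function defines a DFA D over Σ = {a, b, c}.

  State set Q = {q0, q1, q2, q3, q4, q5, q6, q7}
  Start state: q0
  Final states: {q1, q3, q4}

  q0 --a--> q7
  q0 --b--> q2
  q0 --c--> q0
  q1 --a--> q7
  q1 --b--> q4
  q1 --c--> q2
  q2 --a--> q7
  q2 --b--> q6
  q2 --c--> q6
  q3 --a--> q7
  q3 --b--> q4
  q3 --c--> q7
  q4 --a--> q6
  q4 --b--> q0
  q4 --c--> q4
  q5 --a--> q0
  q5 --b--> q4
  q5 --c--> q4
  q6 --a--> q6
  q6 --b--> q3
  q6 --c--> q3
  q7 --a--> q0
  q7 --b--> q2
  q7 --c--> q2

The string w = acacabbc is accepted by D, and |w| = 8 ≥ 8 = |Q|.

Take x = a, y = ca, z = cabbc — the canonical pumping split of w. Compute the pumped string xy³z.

xy^3z = a·ca·ca·ca·cabbc = acacacacabbc.
Reading y = ca takes D from q7 back to q7, so after x·y·y·y the machine is still in q7, and z then leads to the accepting state q3. Hence acacacacabbc ∈ L(D).

acacacacabbc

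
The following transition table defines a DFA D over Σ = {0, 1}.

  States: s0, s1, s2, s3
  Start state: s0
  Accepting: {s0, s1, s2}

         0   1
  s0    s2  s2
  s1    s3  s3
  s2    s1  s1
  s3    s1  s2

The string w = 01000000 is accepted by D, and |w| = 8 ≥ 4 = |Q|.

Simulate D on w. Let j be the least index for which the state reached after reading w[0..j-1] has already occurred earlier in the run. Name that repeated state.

Run of D on w = 0 1 0 0 0 0 0 0:
  step 0: s0  (start)
  step 1: s2  (read 0: s0→s2)
  step 2: s1  (read 1: s2→s1)
  step 3: s3  (read 0: s1→s3)
  step 4: s1  (read 0: s3→s1)   ← first repeat (s1 seen earlier)
  step 5: s3  (read 0: s1→s3)
  step 6: s1  (read 0: s3→s1)
  step 7: s3  (read 0: s1→s3)
  step 8: s1  (read 0: s3→s1)

The earliest repeat is at step j = 4: D is in s1, which it already visited at step i = 2.

s1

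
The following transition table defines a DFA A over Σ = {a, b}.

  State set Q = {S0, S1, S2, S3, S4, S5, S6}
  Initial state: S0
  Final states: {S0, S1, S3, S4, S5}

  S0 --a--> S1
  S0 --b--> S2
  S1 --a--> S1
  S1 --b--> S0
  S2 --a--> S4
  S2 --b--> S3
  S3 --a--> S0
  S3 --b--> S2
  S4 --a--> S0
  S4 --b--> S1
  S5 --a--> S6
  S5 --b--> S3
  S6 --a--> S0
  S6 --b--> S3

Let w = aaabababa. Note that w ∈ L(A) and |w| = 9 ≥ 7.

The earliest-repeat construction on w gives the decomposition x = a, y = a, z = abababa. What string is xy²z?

aaaabababa

xy^2z = a·a·a·abababa = aaaabababa.
Reading y = a takes A from S1 back to S1, so after x·y·y the machine is still in S1, and z then leads to the accepting state S1. Hence aaaabababa ∈ L(A).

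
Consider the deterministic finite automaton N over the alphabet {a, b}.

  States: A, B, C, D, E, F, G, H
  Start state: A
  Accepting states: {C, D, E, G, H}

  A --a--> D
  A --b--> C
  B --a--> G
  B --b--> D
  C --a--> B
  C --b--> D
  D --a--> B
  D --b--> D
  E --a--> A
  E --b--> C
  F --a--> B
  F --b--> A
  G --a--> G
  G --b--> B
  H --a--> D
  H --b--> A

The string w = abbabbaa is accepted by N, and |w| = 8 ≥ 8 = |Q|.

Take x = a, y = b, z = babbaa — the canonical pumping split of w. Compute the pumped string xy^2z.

abbbabbaa

xy^2z = a·b·b·babbaa = abbbabbaa.
Reading y = b takes N from D back to D, so after x·y·y the machine is still in D, and z then leads to the accepting state G. Hence abbbabbaa ∈ L(N).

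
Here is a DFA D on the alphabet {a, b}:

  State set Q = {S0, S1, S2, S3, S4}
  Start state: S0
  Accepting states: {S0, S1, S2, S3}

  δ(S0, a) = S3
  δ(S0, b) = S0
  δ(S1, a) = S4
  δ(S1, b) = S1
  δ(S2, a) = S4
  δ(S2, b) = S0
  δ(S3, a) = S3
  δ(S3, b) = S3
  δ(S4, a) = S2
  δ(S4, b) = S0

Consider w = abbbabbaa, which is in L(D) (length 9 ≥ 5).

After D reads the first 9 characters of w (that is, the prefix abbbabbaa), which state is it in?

Run of D on the first 9 characters of w = a b b b a b b a a:
  step 0: S0  (start)
  step 1: S3  (read a: S0→S3)
  step 2: S3  (read b: S3→S3)
  step 3: S3  (read b: S3→S3)
  step 4: S3  (read b: S3→S3)
  step 5: S3  (read a: S3→S3)
  step 6: S3  (read b: S3→S3)
  step 7: S3  (read b: S3→S3)
  step 8: S3  (read a: S3→S3)
  step 9: S3  (read a: S3→S3)

After reading 9 characters, D is in state S3.

S3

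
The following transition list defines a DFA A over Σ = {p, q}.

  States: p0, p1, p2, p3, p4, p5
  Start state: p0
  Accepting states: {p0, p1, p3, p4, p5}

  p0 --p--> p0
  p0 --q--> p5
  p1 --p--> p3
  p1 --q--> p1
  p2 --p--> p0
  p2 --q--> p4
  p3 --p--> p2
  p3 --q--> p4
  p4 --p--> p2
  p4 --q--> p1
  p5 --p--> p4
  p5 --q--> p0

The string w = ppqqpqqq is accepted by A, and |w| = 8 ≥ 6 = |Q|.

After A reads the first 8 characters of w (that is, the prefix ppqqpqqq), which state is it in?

p5

Run of A on the first 8 characters of w = p p q q p q q q:
  step 0: p0  (start)
  step 1: p0  (read p: p0→p0)
  step 2: p0  (read p: p0→p0)
  step 3: p5  (read q: p0→p5)
  step 4: p0  (read q: p5→p0)
  step 5: p0  (read p: p0→p0)
  step 6: p5  (read q: p0→p5)
  step 7: p0  (read q: p5→p0)
  step 8: p5  (read q: p0→p5)

After reading 8 characters, A is in state p5.
(This kind of state-tracing is the core of the pumping-lemma construction: with 6 states, pigeonhole forces a repeat within the first 6 steps.)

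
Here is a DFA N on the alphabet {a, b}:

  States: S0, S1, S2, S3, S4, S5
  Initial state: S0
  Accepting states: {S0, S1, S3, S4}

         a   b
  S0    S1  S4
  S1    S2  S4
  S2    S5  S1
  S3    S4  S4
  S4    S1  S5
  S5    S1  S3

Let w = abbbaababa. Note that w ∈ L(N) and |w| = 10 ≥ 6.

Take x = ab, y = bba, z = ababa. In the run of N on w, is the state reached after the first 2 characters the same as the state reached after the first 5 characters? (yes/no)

yes

State sequence: S0 -a-> S1 -b-> S4 -b-> S5 -b-> S3 -a-> S4

After x (step 2): S4. After xy (step 5): S4.
They match, so y = bba drives N around a cycle from S4 back to itself; pumping y any number of times keeps N in S4 before reading z, and xyⁱz ∈ L(N) for every i ≥ 0.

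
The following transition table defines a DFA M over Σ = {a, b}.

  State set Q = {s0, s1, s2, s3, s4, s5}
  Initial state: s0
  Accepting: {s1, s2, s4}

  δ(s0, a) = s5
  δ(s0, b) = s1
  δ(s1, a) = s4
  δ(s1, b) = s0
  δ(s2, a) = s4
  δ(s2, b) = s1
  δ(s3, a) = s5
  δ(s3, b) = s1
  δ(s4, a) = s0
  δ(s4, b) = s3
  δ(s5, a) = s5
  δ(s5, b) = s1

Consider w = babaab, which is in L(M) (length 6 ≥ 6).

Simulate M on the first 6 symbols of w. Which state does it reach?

Run of M on the first 6 characters of w = b a b a a b:
  step 0: s0  (start)
  step 1: s1  (read b: s0→s1)
  step 2: s4  (read a: s1→s4)
  step 3: s3  (read b: s4→s3)
  step 4: s5  (read a: s3→s5)
  step 5: s5  (read a: s5→s5)
  step 6: s1  (read b: s5→s1)

After reading 6 characters, M is in state s1.

s1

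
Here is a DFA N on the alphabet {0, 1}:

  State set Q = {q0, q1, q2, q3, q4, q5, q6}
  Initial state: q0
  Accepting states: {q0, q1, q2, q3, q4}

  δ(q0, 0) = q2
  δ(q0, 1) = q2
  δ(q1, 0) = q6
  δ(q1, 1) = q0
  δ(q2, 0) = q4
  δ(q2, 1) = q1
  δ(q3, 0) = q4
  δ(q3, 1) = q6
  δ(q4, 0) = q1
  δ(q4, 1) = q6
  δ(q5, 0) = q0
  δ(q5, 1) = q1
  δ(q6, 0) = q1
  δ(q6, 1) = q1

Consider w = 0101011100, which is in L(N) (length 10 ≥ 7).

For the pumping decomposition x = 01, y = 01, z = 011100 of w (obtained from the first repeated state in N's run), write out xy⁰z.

01011100

xy⁰z = xz = 01·011100 = 01011100.
Reading y = 01 takes N from q1 back to q1, so after x the machine is still in q1, and z then leads to the accepting state q1. Hence 01011100 ∈ L(N).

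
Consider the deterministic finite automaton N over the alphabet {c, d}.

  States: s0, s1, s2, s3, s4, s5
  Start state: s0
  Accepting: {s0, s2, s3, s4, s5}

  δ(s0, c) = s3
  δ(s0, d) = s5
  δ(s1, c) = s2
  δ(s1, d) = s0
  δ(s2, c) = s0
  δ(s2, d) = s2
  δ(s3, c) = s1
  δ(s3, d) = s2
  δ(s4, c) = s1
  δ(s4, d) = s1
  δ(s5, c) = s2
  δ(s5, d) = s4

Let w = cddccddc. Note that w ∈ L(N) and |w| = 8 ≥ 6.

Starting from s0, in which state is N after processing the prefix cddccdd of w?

Run of N on the first 7 characters of w = c d d c c d d:
  step 0: s0  (start)
  step 1: s3  (read c: s0→s3)
  step 2: s2  (read d: s3→s2)
  step 3: s2  (read d: s2→s2)
  step 4: s0  (read c: s2→s0)
  step 5: s3  (read c: s0→s3)
  step 6: s2  (read d: s3→s2)
  step 7: s2  (read d: s2→s2)

After reading 7 characters, N is in state s2.
(This kind of state-tracing is the core of the pumping-lemma construction: with 6 states, pigeonhole forces a repeat within the first 6 steps.)

s2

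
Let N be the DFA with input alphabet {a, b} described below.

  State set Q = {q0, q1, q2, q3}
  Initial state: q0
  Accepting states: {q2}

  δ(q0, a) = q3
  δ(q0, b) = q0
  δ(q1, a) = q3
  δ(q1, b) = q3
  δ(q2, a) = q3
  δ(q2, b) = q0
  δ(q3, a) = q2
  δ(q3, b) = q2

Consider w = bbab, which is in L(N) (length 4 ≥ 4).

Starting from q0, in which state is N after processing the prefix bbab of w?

q2

State sequence: q0 -b-> q0 -b-> q0 -a-> q3 -b-> q2

After reading 4 characters, N is in state q2.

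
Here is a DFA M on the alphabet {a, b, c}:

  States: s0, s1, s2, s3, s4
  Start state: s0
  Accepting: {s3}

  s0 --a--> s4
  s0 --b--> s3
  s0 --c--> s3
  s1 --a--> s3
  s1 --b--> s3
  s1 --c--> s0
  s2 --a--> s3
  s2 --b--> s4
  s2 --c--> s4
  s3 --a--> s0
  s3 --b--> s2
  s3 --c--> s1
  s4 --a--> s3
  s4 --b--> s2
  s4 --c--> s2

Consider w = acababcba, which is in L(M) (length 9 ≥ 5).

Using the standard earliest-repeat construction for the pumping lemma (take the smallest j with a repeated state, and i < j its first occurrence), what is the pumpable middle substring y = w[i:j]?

ab

State sequence: s0 -a-> s4 -c-> s2 -a-> s3 -b-> s2 -a-> s3 -b-> s2 -c-> s4 -b-> s2 -a-> s3
First repeat at step 4: s2 was already visited.

So i = 2, j = 4, giving x = w[0:2] = ac, y = w[2:4] = ab, z = w[4:9] = abcba.
Check: |xy| = 4 ≤ 5 and |y| = 2 ≥ 1. Reading y takes M from s2 back to s2, so every xyⁱz is accepted.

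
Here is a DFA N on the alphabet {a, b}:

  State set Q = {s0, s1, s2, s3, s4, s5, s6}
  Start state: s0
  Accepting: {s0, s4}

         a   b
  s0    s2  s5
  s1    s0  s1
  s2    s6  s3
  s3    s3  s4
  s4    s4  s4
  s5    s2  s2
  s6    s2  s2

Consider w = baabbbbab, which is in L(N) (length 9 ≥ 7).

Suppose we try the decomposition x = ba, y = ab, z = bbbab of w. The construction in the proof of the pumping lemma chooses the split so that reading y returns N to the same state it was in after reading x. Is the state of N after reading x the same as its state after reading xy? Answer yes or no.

yes

Run of N on the first 4 characters of w = b a a b:
  step 0: s0  (start)
  step 1: s5  (read b: s0→s5)
  step 2: s2  (read a: s5→s2)
  step 3: s6  (read a: s2→s6)
  step 4: s2  (read b: s6→s2)

After x (step 2): s2. After xy (step 4): s2.
They match, so y = ab drives N around a cycle from s2 back to itself; pumping y any number of times keeps N in s2 before reading z, and xyⁱz ∈ L(N) for every i ≥ 0.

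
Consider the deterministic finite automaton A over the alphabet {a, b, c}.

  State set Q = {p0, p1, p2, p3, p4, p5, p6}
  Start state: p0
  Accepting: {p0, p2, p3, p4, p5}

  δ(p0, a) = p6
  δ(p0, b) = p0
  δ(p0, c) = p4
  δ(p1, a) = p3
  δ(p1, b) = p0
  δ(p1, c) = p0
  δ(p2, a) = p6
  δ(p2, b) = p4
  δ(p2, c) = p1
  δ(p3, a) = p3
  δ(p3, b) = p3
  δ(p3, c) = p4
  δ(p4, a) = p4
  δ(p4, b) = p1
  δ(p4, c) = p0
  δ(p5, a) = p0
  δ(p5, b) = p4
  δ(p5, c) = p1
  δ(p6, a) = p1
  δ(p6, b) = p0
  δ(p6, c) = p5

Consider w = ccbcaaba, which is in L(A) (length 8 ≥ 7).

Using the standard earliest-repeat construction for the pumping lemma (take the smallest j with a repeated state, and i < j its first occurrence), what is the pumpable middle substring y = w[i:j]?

State sequence: p0 -c-> p4 -c-> p0 -b-> p0 -c-> p4 -a-> p4 -a-> p4 -b-> p1 -a-> p3
First repeat at step 2: p0 was already visited.

So i = 0, j = 2, giving x = w[0:0] = ε, y = w[0:2] = cc, z = w[2:8] = bcaaba.
Check: |xy| = 2 ≤ 7 and |y| = 2 ≥ 1. Reading y takes A from p0 back to p0, so every xyⁱz is accepted.
The DFA has 7 states, so the proof of the pumping lemma guarantees a repeated state among the first 7+1 visited; the segment between the two visits is the pumpable y.

cc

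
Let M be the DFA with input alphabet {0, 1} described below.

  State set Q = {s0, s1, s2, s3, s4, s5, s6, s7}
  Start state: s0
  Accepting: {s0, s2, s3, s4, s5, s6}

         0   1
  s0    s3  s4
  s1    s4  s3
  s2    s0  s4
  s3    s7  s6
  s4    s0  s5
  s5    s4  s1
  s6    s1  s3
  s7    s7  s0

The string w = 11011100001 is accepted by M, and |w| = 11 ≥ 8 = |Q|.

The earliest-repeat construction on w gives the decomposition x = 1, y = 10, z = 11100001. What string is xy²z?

xy^2z = 1·10·10·11100001 = 1101011100001.
Reading y = 10 takes M from s4 back to s4, so after x·y·y the machine is still in s4, and z then leads to the accepting state s0. Hence 1101011100001 ∈ L(M).

1101011100001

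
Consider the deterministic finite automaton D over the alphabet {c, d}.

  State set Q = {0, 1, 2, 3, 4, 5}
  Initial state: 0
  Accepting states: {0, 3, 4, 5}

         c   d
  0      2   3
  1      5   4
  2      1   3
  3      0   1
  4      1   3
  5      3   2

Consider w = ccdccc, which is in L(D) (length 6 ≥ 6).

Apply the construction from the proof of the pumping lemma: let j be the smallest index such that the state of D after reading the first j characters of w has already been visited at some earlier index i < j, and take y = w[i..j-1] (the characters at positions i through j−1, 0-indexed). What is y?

Run of D on w = c c d c c c:
  step 0: 0  (start)
  step 1: 2  (read c: 0→2)
  step 2: 1  (read c: 2→1)
  step 3: 4  (read d: 1→4)
  step 4: 1  (read c: 4→1)   ← first repeat (1 seen earlier)
  step 5: 5  (read c: 1→5)
  step 6: 3  (read c: 5→3)

So i = 2, j = 4, giving x = w[0:2] = cc, y = w[2:4] = dc, z = w[4:6] = cc.
Check: |xy| = 4 ≤ 6 and |y| = 2 ≥ 1. Reading y takes D from 1 back to 1, so every xyⁱz is accepted.
The DFA has 6 states, so the proof of the pumping lemma guarantees a repeated state among the first 6+1 visited; the segment between the two visits is the pumpable y.

dc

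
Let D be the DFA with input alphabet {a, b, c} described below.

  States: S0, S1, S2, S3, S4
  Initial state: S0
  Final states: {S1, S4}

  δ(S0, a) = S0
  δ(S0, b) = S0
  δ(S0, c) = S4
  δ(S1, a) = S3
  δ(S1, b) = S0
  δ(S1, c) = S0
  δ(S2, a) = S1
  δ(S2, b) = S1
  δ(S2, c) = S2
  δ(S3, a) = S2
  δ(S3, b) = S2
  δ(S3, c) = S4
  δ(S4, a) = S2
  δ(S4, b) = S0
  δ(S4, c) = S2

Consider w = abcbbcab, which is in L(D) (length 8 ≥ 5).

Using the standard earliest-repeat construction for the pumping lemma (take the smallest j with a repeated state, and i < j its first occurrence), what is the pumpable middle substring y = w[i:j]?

Run of D on w = a b c b b c a b:
  step 0: S0  (start)
  step 1: S0  (read a: S0→S0)   ← first repeat (S0 seen earlier)
  step 2: S0  (read b: S0→S0)
  step 3: S4  (read c: S0→S4)
  step 4: S0  (read b: S4→S0)
  step 5: S0  (read b: S0→S0)
  step 6: S4  (read c: S0→S4)
  step 7: S2  (read a: S4→S2)
  step 8: S1  (read b: S2→S1)

So i = 0, j = 1, giving x = w[0:0] = ε, y = w[0:1] = a, z = w[1:8] = bcbbcab.
Check: |xy| = 1 ≤ 5 and |y| = 1 ≥ 1. Reading y takes D from S0 back to S0, so every xyⁱz is accepted.

a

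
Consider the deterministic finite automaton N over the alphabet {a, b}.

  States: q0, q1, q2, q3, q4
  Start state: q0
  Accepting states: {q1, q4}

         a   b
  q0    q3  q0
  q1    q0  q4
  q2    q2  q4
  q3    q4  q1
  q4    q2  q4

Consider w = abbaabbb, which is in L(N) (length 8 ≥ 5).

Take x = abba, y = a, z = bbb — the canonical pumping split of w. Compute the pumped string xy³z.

xy^3z = abba·a·a·a·bbb = abbaaaabbb.
Reading y = a takes N from q2 back to q2, so after x·y·y·y the machine is still in q2, and z then leads to the accepting state q4. Hence abbaaaabbb ∈ L(N).

abbaaaabbb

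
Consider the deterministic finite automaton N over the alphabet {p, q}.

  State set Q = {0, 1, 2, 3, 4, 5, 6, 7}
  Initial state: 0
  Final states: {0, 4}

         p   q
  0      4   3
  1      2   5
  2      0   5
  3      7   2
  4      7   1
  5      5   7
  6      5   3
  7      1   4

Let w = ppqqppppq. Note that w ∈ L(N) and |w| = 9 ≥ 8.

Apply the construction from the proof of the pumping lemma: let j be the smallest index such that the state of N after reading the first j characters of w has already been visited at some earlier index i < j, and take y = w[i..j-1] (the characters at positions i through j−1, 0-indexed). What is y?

pq

Run of N on w = p p q q p p p p q:
  step 0: 0  (start)
  step 1: 4  (read p: 0→4)
  step 2: 7  (read p: 4→7)
  step 3: 4  (read q: 7→4)   ← first repeat (4 seen earlier)
  step 4: 1  (read q: 4→1)
  step 5: 2  (read p: 1→2)
  step 6: 0  (read p: 2→0)
  step 7: 4  (read p: 0→4)
  step 8: 7  (read p: 4→7)
  step 9: 4  (read q: 7→4)

So i = 1, j = 3, giving x = w[0:1] = p, y = w[1:3] = pq, z = w[3:9] = qppppq.
Check: |xy| = 3 ≤ 8 and |y| = 2 ≥ 1. Reading y takes N from 4 back to 4, so every xyⁱz is accepted.
With |Q| = 8, pigeonhole forces a state repeat no later than step 8; the substring read between the first and second visits to that state can be pumped.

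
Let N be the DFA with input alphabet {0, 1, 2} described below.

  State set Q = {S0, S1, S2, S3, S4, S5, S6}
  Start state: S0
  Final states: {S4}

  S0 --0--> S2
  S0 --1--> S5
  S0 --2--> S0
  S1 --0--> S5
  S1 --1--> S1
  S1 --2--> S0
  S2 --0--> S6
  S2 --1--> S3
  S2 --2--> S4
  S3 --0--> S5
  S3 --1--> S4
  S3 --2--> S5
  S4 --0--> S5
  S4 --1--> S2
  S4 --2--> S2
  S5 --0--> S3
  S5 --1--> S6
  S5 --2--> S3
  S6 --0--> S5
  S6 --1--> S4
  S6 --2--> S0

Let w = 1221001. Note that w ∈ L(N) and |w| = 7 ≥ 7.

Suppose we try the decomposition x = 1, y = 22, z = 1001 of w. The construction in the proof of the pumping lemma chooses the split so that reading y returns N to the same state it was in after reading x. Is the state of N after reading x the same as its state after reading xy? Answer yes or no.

yes

Run of N on the first 3 characters of w = 1 2 2:
  step 0: S0  (start)
  step 1: S5  (read 1: S0→S5)
  step 2: S3  (read 2: S5→S3)
  step 3: S5  (read 2: S3→S5)

After x (step 1): S5. After xy (step 3): S5.
They match, so y = 22 drives N around a cycle from S5 back to itself; pumping y any number of times keeps N in S5 before reading z, and xyⁱz ∈ L(N) for every i ≥ 0.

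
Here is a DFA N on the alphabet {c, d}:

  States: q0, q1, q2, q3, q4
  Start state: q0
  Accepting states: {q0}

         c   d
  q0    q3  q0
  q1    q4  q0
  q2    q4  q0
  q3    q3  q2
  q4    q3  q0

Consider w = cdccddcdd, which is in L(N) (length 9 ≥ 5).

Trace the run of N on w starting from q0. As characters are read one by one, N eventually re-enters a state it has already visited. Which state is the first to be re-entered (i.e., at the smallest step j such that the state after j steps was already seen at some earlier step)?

q3

Run of N on w = c d c c d d c d d:
  step 0: q0  (start)
  step 1: q3  (read c: q0→q3)
  step 2: q2  (read d: q3→q2)
  step 3: q4  (read c: q2→q4)
  step 4: q3  (read c: q4→q3)   ← first repeat (q3 seen earlier)
  step 5: q2  (read d: q3→q2)
  step 6: q0  (read d: q2→q0)
  step 7: q3  (read c: q0→q3)
  step 8: q2  (read d: q3→q2)
  step 9: q0  (read d: q2→q0)

The earliest repeat is at step j = 4: N is in q3, which it already visited at step i = 1.
Since N has 5 states, any run of length ≥ 5 visits 5+1 states, so by pigeonhole some state repeats within the first 5 steps — that repeat gives the pumpable loop.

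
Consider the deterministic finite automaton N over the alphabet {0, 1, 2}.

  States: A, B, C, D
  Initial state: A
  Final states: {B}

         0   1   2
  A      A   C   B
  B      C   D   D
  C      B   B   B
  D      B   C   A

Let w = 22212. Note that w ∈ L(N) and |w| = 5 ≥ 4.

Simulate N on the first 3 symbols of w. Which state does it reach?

Run of N on the first 3 characters of w = 2 2 2:
  step 0: A  (start)
  step 1: B  (read 2: A→B)
  step 2: D  (read 2: B→D)
  step 3: A  (read 2: D→A)

After reading 3 characters, N is in state A.
(This kind of state-tracing is the core of the pumping-lemma construction: with 4 states, pigeonhole forces a repeat within the first 4 steps.)

A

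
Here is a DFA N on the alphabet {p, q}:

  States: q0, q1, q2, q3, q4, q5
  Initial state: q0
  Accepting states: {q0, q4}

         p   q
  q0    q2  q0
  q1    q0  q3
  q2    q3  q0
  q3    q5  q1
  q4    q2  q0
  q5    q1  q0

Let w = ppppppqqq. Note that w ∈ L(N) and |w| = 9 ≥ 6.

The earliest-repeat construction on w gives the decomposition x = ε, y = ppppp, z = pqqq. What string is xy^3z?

xy^3z = ε·ppppp·ppppp·ppppp·pqqq = ppppppppppppppppqqq.
Reading y = ppppp takes N from q0 back to q0, so after x·y·y·y the machine is still in q0, and z then leads to the accepting state q0. Hence ppppppppppppppppqqq ∈ L(N).

ppppppppppppppppqqq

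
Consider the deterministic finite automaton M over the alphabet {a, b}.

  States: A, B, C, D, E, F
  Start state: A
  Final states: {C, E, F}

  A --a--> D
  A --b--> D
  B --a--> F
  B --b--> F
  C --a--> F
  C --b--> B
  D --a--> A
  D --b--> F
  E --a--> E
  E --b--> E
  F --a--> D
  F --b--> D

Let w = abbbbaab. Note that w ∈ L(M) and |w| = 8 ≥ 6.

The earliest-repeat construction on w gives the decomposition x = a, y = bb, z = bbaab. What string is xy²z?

abbbbbbaab

xy^2z = a·bb·bb·bbaab = abbbbbbaab.
Reading y = bb takes M from D back to D, so after x·y·y the machine is still in D, and z then leads to the accepting state F. Hence abbbbbbaab ∈ L(M).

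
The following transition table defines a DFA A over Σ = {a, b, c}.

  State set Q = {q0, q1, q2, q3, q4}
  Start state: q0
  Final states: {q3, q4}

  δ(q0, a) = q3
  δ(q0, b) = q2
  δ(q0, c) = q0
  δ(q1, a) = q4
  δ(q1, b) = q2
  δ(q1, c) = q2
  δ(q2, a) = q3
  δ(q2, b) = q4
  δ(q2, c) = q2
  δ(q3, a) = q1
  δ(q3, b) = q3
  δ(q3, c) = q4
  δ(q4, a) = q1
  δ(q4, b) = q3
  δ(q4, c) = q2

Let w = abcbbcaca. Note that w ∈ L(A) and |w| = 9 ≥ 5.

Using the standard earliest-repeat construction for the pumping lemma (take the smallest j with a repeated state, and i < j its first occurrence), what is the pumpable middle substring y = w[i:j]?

b

Run of A on w = a b c b b c a c a:
  step 0: q0  (start)
  step 1: q3  (read a: q0→q3)
  step 2: q3  (read b: q3→q3)   ← first repeat (q3 seen earlier)
  step 3: q4  (read c: q3→q4)
  step 4: q3  (read b: q4→q3)
  step 5: q3  (read b: q3→q3)
  step 6: q4  (read c: q3→q4)
  step 7: q1  (read a: q4→q1)
  step 8: q2  (read c: q1→q2)
  step 9: q3  (read a: q2→q3)

So i = 1, j = 2, giving x = w[0:1] = a, y = w[1:2] = b, z = w[2:9] = cbbcaca.
Check: |xy| = 2 ≤ 5 and |y| = 1 ≥ 1. Reading y takes A from q3 back to q3, so every xyⁱz is accepted.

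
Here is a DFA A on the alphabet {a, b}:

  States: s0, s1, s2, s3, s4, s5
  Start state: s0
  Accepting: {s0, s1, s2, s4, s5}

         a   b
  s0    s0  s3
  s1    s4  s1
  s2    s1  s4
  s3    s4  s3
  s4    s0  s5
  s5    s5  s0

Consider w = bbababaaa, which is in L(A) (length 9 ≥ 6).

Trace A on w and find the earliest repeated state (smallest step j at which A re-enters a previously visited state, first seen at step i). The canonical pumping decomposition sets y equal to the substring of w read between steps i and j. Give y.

State sequence: s0 -b-> s3 -b-> s3 -a-> s4 -b-> s5 -a-> s5 -b-> s0 -a-> s0 -a-> s0 -a-> s0
First repeat at step 2: s3 was already visited.

So i = 1, j = 2, giving x = w[0:1] = b, y = w[1:2] = b, z = w[2:9] = ababaaa.
Check: |xy| = 2 ≤ 6 and |y| = 1 ≥ 1. Reading y takes A from s3 back to s3, so every xyⁱz is accepted.

b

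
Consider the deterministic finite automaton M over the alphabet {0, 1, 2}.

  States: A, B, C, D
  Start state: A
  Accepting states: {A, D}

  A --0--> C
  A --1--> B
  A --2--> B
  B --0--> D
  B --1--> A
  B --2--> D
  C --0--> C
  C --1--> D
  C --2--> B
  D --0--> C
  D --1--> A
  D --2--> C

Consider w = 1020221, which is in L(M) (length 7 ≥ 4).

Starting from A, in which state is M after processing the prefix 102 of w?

C

State sequence: A -1-> B -0-> D -2-> C

After reading 3 characters, M is in state C.
(This kind of state-tracing is the core of the pumping-lemma construction: with 4 states, pigeonhole forces a repeat within the first 4 steps.)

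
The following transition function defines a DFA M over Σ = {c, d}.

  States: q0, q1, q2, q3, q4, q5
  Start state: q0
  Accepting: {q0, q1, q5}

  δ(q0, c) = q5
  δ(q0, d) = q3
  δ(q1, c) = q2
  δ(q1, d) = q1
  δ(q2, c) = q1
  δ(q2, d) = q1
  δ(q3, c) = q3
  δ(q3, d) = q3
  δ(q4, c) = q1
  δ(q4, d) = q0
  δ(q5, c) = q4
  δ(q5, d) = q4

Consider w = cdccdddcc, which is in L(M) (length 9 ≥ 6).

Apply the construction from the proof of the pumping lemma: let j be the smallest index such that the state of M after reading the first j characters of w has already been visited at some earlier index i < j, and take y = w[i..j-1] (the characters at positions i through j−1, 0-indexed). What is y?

cd

State sequence: q0 -c-> q5 -d-> q4 -c-> q1 -c-> q2 -d-> q1 -d-> q1 -d-> q1 -c-> q2 -c-> q1
First repeat at step 5: q1 was already visited.

So i = 3, j = 5, giving x = w[0:3] = cdc, y = w[3:5] = cd, z = w[5:9] = ddcc.
Check: |xy| = 5 ≤ 6 and |y| = 2 ≥ 1. Reading y takes M from q1 back to q1, so every xyⁱz is accepted.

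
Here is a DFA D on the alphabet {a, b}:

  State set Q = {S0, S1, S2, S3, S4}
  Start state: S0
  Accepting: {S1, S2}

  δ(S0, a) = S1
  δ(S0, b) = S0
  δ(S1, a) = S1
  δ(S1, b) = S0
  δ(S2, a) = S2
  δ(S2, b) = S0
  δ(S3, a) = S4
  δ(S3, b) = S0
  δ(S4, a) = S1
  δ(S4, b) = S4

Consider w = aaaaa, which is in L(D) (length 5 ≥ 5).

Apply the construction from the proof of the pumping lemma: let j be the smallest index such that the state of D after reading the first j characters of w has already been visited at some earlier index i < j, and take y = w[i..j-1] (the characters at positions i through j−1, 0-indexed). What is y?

a

State sequence: S0 -a-> S1 -a-> S1 -a-> S1 -a-> S1 -a-> S1
First repeat at step 2: S1 was already visited.

So i = 1, j = 2, giving x = w[0:1] = a, y = w[1:2] = a, z = w[2:5] = aaa.
Check: |xy| = 2 ≤ 5 and |y| = 1 ≥ 1. Reading y takes D from S1 back to S1, so every xyⁱz is accepted.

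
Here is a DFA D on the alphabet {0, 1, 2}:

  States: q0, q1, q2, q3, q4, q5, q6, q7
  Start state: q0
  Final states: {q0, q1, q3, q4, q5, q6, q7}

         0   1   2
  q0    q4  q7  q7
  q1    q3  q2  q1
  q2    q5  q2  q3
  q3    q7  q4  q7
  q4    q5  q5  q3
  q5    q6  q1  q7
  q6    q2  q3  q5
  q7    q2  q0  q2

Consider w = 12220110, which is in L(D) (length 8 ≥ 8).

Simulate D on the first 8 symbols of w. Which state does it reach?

q5

Run of D on the first 8 characters of w = 1 2 2 2 0 1 1 0:
  step 0: q0  (start)
  step 1: q7  (read 1: q0→q7)
  step 2: q2  (read 2: q7→q2)
  step 3: q3  (read 2: q2→q3)
  step 4: q7  (read 2: q3→q7)
  step 5: q2  (read 0: q7→q2)
  step 6: q2  (read 1: q2→q2)
  step 7: q2  (read 1: q2→q2)
  step 8: q5  (read 0: q2→q5)

After reading 8 characters, D is in state q5.
(This kind of state-tracing is the core of the pumping-lemma construction: with 8 states, pigeonhole forces a repeat within the first 8 steps.)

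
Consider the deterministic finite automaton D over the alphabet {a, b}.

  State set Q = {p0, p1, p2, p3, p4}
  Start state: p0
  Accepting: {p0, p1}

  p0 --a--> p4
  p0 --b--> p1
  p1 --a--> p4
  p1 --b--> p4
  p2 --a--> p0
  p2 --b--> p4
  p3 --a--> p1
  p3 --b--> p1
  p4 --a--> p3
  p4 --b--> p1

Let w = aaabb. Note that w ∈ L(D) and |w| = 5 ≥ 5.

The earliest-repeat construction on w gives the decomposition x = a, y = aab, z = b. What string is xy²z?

aaabaabb

xy^2z = a·aab·aab·b = aaabaabb.
Reading y = aab takes D from p4 back to p4, so after x·y·y the machine is still in p4, and z then leads to the accepting state p1. Hence aaabaabb ∈ L(D).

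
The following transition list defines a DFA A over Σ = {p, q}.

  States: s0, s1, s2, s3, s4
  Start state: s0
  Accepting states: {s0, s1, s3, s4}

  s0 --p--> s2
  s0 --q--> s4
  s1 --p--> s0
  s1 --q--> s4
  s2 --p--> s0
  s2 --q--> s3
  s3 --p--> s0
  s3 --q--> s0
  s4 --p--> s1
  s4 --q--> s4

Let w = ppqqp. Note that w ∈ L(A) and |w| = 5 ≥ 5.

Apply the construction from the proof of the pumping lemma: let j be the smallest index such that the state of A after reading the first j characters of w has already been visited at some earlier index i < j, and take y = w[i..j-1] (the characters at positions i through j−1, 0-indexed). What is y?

pp

State sequence: s0 -p-> s2 -p-> s0 -q-> s4 -q-> s4 -p-> s1
First repeat at step 2: s0 was already visited.

So i = 0, j = 2, giving x = w[0:0] = ε, y = w[0:2] = pp, z = w[2:5] = qqp.
Check: |xy| = 2 ≤ 5 and |y| = 2 ≥ 1. Reading y takes A from s0 back to s0, so every xyⁱz is accepted.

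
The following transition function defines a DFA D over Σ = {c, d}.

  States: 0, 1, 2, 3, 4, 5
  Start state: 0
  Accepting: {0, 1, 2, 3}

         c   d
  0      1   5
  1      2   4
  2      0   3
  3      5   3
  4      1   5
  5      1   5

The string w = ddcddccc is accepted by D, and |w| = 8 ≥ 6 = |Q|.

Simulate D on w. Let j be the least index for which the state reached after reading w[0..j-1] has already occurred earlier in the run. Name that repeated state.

State sequence: 0 -d-> 5 -d-> 5 -c-> 1 -d-> 4 -d-> 5 -c-> 1 -c-> 2 -c-> 0
First repeat at step 2: 5 was already visited.

The earliest repeat is at step j = 2: D is in 5, which it already visited at step i = 1.
Since D has 6 states, any run of length ≥ 6 visits 6+1 states, so by pigeonhole some state repeats within the first 6 steps — that repeat gives the pumpable loop.

5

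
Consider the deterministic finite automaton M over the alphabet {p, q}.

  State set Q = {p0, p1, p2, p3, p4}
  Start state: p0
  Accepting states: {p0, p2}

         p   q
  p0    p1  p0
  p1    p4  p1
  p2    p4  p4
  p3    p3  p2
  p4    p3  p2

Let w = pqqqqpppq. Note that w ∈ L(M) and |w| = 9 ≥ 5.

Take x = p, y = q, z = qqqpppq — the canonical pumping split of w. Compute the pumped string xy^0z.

pqqqpppq

xy⁰z = xz = p·qqqpppq = pqqqpppq.
Reading y = q takes M from p1 back to p1, so after x the machine is still in p1, and z then leads to the accepting state p2. Hence pqqqpppq ∈ L(M).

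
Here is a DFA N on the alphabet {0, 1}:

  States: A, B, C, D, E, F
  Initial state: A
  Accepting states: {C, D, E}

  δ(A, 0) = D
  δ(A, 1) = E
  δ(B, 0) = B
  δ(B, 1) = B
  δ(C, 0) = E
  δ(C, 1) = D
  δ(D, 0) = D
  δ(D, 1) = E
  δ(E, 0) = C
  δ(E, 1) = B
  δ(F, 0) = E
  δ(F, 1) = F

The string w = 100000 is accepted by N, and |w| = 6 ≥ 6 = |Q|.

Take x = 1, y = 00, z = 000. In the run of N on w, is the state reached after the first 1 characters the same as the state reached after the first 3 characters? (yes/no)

yes

Run of N on the first 3 characters of w = 1 0 0:
  step 0: A  (start)
  step 1: E  (read 1: A→E)
  step 2: C  (read 0: E→C)
  step 3: E  (read 0: C→E)

After x (step 1): E. After xy (step 3): E.
They match, so y = 00 drives N around a cycle from E back to itself; pumping y any number of times keeps N in E before reading z, and xyⁱz ∈ L(N) for every i ≥ 0.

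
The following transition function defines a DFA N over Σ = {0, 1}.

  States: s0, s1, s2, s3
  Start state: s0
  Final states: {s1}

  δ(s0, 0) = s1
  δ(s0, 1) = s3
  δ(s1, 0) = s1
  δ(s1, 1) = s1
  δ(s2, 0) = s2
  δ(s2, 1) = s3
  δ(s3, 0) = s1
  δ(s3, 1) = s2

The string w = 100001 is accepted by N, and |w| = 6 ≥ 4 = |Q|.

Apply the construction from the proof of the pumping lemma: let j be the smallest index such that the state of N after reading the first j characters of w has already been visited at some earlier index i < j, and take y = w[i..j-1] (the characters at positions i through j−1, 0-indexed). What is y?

Run of N on w = 1 0 0 0 0 1:
  step 0: s0  (start)
  step 1: s3  (read 1: s0→s3)
  step 2: s1  (read 0: s3→s1)
  step 3: s1  (read 0: s1→s1)   ← first repeat (s1 seen earlier)
  step 4: s1  (read 0: s1→s1)
  step 5: s1  (read 0: s1→s1)
  step 6: s1  (read 1: s1→s1)

So i = 2, j = 3, giving x = w[0:2] = 10, y = w[2:3] = 0, z = w[3:6] = 001.
Check: |xy| = 3 ≤ 4 and |y| = 1 ≥ 1. Reading y takes N from s1 back to s1, so every xyⁱz is accepted.
The DFA has 4 states, so the proof of the pumping lemma guarantees a repeated state among the first 4+1 visited; the segment between the two visits is the pumpable y.

0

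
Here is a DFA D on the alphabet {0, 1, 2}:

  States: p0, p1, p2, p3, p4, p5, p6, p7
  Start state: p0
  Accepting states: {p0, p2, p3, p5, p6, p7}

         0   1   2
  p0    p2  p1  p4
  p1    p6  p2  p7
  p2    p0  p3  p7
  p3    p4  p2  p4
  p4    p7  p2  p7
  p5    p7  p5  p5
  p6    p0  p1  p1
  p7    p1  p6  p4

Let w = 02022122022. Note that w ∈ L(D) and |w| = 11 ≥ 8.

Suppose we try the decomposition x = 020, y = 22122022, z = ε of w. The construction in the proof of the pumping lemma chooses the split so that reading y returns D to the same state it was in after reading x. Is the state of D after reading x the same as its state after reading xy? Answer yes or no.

no

Run of D on the first 11 characters of w = 0 2 0 2 2 1 2 2 0 2 2:
  step 0: p0  (start)
  step 1: p2  (read 0: p0→p2)
  step 2: p7  (read 2: p2→p7)
  step 3: p1  (read 0: p7→p1)
  step 4: p7  (read 2: p1→p7)
  step 5: p4  (read 2: p7→p4)
  step 6: p2  (read 1: p4→p2)
  step 7: p7  (read 2: p2→p7)
  step 8: p4  (read 2: p7→p4)
  step 9: p7  (read 0: p4→p7)
  step 10: p4  (read 2: p7→p4)
  step 11: p7  (read 2: p4→p7)

After x (step 3): p1. After xy (step 11): p7.
They differ (p1 ≠ p7), so y is not a cycle from the state after x; this split is not the one the pumping-lemma construction produces, and pumping y need not keep the string in L(D).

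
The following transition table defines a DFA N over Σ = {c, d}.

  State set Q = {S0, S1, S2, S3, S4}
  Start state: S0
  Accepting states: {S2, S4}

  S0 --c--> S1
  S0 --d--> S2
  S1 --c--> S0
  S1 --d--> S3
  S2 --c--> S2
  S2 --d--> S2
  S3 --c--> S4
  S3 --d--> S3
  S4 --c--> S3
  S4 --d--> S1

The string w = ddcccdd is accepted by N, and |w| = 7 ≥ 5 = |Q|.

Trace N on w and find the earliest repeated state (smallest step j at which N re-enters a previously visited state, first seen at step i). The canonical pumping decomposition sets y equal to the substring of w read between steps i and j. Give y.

State sequence: S0 -d-> S2 -d-> S2 -c-> S2 -c-> S2 -c-> S2 -d-> S2 -d-> S2
First repeat at step 2: S2 was already visited.

So i = 1, j = 2, giving x = w[0:1] = d, y = w[1:2] = d, z = w[2:7] = cccdd.
Check: |xy| = 2 ≤ 5 and |y| = 1 ≥ 1. Reading y takes N from S2 back to S2, so every xyⁱz is accepted.

d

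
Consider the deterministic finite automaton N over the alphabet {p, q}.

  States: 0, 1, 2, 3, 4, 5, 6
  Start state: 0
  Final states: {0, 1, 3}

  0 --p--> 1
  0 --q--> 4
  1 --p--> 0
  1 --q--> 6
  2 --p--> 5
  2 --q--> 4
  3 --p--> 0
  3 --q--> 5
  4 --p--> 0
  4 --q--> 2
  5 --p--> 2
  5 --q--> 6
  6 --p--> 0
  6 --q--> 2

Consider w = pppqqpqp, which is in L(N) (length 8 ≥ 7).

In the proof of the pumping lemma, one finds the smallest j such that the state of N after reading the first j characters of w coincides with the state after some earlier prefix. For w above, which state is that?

Run of N on w = p p p q q p q p:
  step 0: 0  (start)
  step 1: 1  (read p: 0→1)
  step 2: 0  (read p: 1→0)   ← first repeat (0 seen earlier)
  step 3: 1  (read p: 0→1)
  step 4: 6  (read q: 1→6)
  step 5: 2  (read q: 6→2)
  step 6: 5  (read p: 2→5)
  step 7: 6  (read q: 5→6)
  step 8: 0  (read p: 6→0)

The earliest repeat is at step j = 2: N is in 0, which it already visited at step i = 0.
Since N has 7 states, any run of length ≥ 7 visits 7+1 states, so by pigeonhole some state repeats within the first 7 steps — that repeat gives the pumpable loop.

0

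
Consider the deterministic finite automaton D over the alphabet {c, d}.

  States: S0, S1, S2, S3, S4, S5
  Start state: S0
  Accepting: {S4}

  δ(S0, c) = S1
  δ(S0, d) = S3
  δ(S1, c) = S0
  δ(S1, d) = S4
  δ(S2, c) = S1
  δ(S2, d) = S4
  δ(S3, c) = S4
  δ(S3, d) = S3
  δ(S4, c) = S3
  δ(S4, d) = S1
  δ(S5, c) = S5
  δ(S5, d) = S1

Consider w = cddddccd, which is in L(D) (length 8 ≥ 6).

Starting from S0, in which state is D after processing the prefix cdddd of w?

Run of D on the first 5 characters of w = c d d d d:
  step 0: S0  (start)
  step 1: S1  (read c: S0→S1)
  step 2: S4  (read d: S1→S4)
  step 3: S1  (read d: S4→S1)
  step 4: S4  (read d: S1→S4)
  step 5: S1  (read d: S4→S1)

After reading 5 characters, D is in state S1.

S1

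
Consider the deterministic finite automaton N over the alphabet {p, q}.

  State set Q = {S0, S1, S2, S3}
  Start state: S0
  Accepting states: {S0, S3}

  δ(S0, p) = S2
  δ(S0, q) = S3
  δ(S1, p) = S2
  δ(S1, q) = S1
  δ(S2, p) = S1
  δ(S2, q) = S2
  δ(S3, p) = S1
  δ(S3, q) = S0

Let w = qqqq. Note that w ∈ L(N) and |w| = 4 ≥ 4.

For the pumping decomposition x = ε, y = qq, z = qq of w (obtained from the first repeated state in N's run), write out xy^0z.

xy⁰z = xz = ε·qq = qq.
Reading y = qq takes N from S0 back to S0, so after x the machine is still in S0, and z then leads to the accepting state S0. Hence qq ∈ L(N).

qq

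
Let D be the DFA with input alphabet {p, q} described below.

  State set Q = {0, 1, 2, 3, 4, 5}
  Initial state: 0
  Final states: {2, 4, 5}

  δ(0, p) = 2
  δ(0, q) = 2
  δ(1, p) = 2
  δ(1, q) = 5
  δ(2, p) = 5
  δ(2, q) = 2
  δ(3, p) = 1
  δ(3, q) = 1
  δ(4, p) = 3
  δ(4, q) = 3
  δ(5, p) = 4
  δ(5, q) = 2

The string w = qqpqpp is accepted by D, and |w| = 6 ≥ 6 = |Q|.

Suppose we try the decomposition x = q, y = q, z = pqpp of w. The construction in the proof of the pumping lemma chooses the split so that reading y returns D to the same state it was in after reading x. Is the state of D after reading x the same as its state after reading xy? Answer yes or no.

Run of D on the first 2 characters of w = q q:
  step 0: 0  (start)
  step 1: 2  (read q: 0→2)
  step 2: 2  (read q: 2→2)

After x (step 1): 2. After xy (step 2): 2.
They match, so y = q drives D around a cycle from 2 back to itself; pumping y any number of times keeps D in 2 before reading z, and xyⁱz ∈ L(D) for every i ≥ 0.

yes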